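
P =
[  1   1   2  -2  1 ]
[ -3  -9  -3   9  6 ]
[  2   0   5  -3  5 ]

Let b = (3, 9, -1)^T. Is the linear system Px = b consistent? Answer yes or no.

Row reduce the augmented matrix [P | b].
R2 ← R2 + (3)·R1: [0, -6, 3, 3, 9, 18]
R3 ← R3 − (2)·R1: [0, -2, 1, 1, 3, -7]
R3 ← R3 − (1/3)·R2: [0, 0, 0, 0, 0, -13]
The echelon form has 3 nonzero rows; the last pivot sits in the augmented column, so rank(P) = 2 but rank([P|b]) = 3.
Since the ranks differ, the system is inconsistent.

no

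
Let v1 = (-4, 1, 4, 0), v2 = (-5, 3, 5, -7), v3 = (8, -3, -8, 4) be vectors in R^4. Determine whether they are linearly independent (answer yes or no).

Form the matrix with these vectors as rows and row reduce.
R2 ← R2 − (5/4)·R1: [0, 7/4, 0, -7]
R3 ← R3 + (2)·R1: [0, -1, 0, 4]
R3 ← R3 + (4/7)·R2: [0, 0, 0, 0]
2 nonzero rows, so the 3 vectors span a space of dimension 2.
Since 2 < 3, the vectors are linearly dependent.

no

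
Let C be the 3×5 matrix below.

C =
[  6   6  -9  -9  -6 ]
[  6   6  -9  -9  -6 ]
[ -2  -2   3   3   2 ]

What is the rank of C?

1

Row reduce to echelon form.
R2 ← R2 − R1: [0, 0, 0, 0, 0]
R3 ← R3 + (1/3)·R1: [0, 0, 0, 0, 0]
Echelon form has 1 nonzero row, so rank(C) = 1.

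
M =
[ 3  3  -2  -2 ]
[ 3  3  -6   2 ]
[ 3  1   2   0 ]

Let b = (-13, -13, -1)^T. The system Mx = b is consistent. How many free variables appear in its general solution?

1

Row reduce the augmented matrix [M | b].
R2 ← R2 − R1: [0, 0, -4, 4, 0]
R3 ← R3 − R1: [0, -2, 4, 2, 12]
Swap R2 ↔ R3
The echelon form has 3 nonzero rows, and every pivot lies in the first 4 columns, so rank(M) = rank([M|b]) = 3.
The system is consistent.
Free variables = (unknowns) − (rank) = 4 − 3 = 1.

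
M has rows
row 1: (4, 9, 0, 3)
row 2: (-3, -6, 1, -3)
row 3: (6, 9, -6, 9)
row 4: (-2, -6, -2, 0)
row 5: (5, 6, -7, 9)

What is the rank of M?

Row reduce to echelon form.
R2 ← R2 + (3/4)·R1: [0, 3/4, 1, -3/4]
R3 ← R3 − (3/2)·R1: [0, -9/2, -6, 9/2]
R4 ← R4 + (1/2)·R1: [0, -3/2, -2, 3/2]
R5 ← R5 − (5/4)·R1: [0, -21/4, -7, 21/4]
R3 ← R3 + (6)·R2: [0, 0, 0, 0]
R4 ← R4 + (2)·R2: [0, 0, 0, 0]
R5 ← R5 + (7)·R2: [0, 0, 0, 0]
Echelon form has 2 nonzero rows, so rank(M) = 2.

2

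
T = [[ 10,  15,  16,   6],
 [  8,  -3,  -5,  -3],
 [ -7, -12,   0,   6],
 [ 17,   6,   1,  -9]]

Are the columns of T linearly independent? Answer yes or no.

Row reduce T to echelon form.
R2 ← R2 − (4/5)·R1: [0, -15, -89/5, -39/5]
R3 ← R3 + (7/10)·R1: [0, -3/2, 56/5, 51/5]
R4 ← R4 − (17/10)·R1: [0, -39/2, -131/5, -96/5]
R3 ← R3 − (1/10)·R2: [0, 0, 649/50, 549/50]
R4 ← R4 − (13/10)·R2: [0, 0, -153/50, -453/50]
R4 ← R4 + (153/649)·R3: [0, 0, 0, -4200/649]
4 pivots among 4 columns.
Every column is a pivot column, so the columns are linearly independent.

yes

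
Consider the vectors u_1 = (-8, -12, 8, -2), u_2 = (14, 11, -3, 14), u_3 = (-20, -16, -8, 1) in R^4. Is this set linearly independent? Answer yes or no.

yes

Form the matrix with these vectors as rows and row reduce.
R2 ← R2 + (7/4)·R1: [0, -10, 11, 21/2]
R3 ← R3 − (5/2)·R1: [0, 14, -28, 6]
R3 ← R3 + (7/5)·R2: [0, 0, -63/5, 207/10]
3 nonzero rows, so the 3 vectors span a space of dimension 3.
Since 3 = 3, the vectors are linearly independent.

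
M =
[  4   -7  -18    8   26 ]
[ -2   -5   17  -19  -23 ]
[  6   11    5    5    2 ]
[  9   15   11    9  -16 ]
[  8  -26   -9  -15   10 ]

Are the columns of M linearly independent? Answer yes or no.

Row reduce M to echelon form.
R2 ← R2 + (1/2)·R1: [0, -17/2, 8, -15, -10]
R3 ← R3 − (3/2)·R1: [0, 43/2, 32, -7, -37]
R4 ← R4 − (9/4)·R1: [0, 123/4, 103/2, -9, -149/2]
R5 ← R5 − (2)·R1: [0, -12, 27, -31, -42]
R3 ← R3 + (43/17)·R2: [0, 0, 888/17, -764/17, -1059/17]
R4 ← R4 + (123/34)·R2: [0, 0, 2735/34, -2151/34, -3763/34]
R5 ← R5 − (24/17)·R2: [0, 0, 267/17, -167/17, -474/17]
R4 ← R4 − (2735/1776)·R3: [0, 0, 0, 2639/444, -8729/592]
R5 ← R5 − (89/296)·R3: [0, 0, 0, 273/74, -2709/296]
R5 ← R5 − (18/29)·R4: [0, 0, 0, 0, 0]
4 pivots among 5 columns.
Only 4 < 5 pivot columns, so the columns are linearly dependent.

no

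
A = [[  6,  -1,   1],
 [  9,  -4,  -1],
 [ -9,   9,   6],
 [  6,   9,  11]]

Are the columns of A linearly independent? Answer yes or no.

no

Row reduce A to echelon form.
R2 ← R2 − (3/2)·R1: [0, -5/2, -5/2]
R3 ← R3 + (3/2)·R1: [0, 15/2, 15/2]
R4 ← R4 − R1: [0, 10, 10]
R3 ← R3 + (3)·R2: [0, 0, 0]
R4 ← R4 + (4)·R2: [0, 0, 0]
2 pivots among 3 columns.
Only 2 < 3 pivot columns, so the columns are linearly dependent.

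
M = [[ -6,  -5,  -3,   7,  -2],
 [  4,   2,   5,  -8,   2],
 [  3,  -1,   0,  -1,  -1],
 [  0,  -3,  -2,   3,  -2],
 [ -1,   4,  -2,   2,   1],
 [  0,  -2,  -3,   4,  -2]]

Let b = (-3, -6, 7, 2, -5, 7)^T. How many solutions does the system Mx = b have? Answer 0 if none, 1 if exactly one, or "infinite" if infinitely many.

Row reduce the augmented matrix [M | b].
R2 ← R2 + (2/3)·R1: [0, -4/3, 3, -10/3, 2/3, -8]
R3 ← R3 + (1/2)·R1: [0, -7/2, -3/2, 5/2, -2, 11/2]
R5 ← R5 − (1/6)·R1: [0, 29/6, -3/2, 5/6, 4/3, -9/2]
R3 ← R3 − (21/8)·R2: [0, 0, -75/8, 45/4, -15/4, 53/2]
R4 ← R4 − (9/4)·R2: [0, 0, -35/4, 21/2, -7/2, 20]
R5 ← R5 + (29/8)·R2: [0, 0, 75/8, -45/4, 15/4, -67/2]
R6 ← R6 − (3/2)·R2: [0, 0, -15/2, 9, -3, 19]
R4 ← R4 − (14/15)·R3: [0, 0, 0, 0, 0, -71/15]
R5 ← R5 + R3: [0, 0, 0, 0, 0, -7]
R6 ← R6 − (4/5)·R3: [0, 0, 0, 0, 0, -11/5]
R5 ← R5 − (105/71)·R4: [0, 0, 0, 0, 0, 0]
R6 ← R6 − (33/71)·R4: [0, 0, 0, 0, 0, 0]
The echelon form has 4 nonzero rows; the last pivot sits in the augmented column, so rank(M) = 3 but rank([M|b]) = 4.
Since the ranks differ, the system is inconsistent.
It has no solutions.

0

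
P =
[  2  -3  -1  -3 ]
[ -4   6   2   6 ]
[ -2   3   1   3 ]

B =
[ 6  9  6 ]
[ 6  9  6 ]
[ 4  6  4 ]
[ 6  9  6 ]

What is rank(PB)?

First compute PB:
[[-28, -42, -28],
 [ 56,  84,  56],
 [ 28,  42,  28]]
Now row reduce the product.
R2 ← R2 + (2)·R1: [0, 0, 0]
R3 ← R3 + R1: [0, 0, 0]
1 nonzero row, so rank(PB) = 1.

1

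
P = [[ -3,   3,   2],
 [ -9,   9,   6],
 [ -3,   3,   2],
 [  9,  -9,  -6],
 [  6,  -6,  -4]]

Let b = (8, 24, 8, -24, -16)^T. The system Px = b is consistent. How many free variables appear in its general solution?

2

Row reduce the augmented matrix [P | b].
R2 ← R2 − (3)·R1: [0, 0, 0, 0]
R3 ← R3 − R1: [0, 0, 0, 0]
R4 ← R4 + (3)·R1: [0, 0, 0, 0]
R5 ← R5 + (2)·R1: [0, 0, 0, 0]
The echelon form has 1 nonzero rows, and every pivot lies in the first 3 columns, so rank(P) = rank([P|b]) = 1.
The system is consistent.
Free variables = (unknowns) − (rank) = 3 − 1 = 2.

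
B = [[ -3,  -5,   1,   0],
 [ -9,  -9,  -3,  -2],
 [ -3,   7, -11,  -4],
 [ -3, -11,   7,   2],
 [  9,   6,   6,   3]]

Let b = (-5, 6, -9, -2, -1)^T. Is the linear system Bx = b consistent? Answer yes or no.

no

Row reduce the augmented matrix [B | b].
R2 ← R2 − (3)·R1: [0, 6, -6, -2, 21]
R3 ← R3 − R1: [0, 12, -12, -4, -4]
R4 ← R4 − R1: [0, -6, 6, 2, 3]
R5 ← R5 + (3)·R1: [0, -9, 9, 3, -16]
R3 ← R3 − (2)·R2: [0, 0, 0, 0, -46]
R4 ← R4 + R2: [0, 0, 0, 0, 24]
R5 ← R5 + (3/2)·R2: [0, 0, 0, 0, 31/2]
R4 ← R4 + (12/23)·R3: [0, 0, 0, 0, 0]
R5 ← R5 + (31/92)·R3: [0, 0, 0, 0, 0]
The echelon form has 3 nonzero rows; the last pivot sits in the augmented column, so rank(B) = 2 but rank([B|b]) = 3.
Since the ranks differ, the system is inconsistent.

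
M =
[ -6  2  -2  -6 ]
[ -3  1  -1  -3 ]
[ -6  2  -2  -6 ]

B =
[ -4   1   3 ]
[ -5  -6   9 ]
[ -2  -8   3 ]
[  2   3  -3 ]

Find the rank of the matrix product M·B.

1

First compute MB:
[[  6, -20,  12],
 [  3, -10,   6],
 [  6, -20,  12]]
Now row reduce the product.
R2 ← R2 − (1/2)·R1: [0, 0, 0]
R3 ← R3 − R1: [0, 0, 0]
1 nonzero row, so rank(MB) = 1.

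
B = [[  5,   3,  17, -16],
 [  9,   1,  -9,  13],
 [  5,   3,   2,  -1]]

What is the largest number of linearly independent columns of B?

3

Row reduce to echelon form.
R2 ← R2 − (9/5)·R1: [0, -22/5, -198/5, 209/5]
R3 ← R3 − R1: [0, 0, -15, 15]
Echelon form has 3 nonzero rows, so rank(B) = 3.
The rank gives the maximum number of linearly independent columns: 3.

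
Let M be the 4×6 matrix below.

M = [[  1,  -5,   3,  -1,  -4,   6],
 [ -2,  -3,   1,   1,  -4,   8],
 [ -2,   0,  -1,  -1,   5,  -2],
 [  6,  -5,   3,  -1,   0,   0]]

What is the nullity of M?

Row reduce to echelon form.
R2 ← R2 + (2)·R1: [0, -13, 7, -1, -12, 20]
R3 ← R3 + (2)·R1: [0, -10, 5, -3, -3, 10]
R4 ← R4 − (6)·R1: [0, 25, -15, 5, 24, -36]
R3 ← R3 − (10/13)·R2: [0, 0, -5/13, -29/13, 81/13, -70/13]
R4 ← R4 + (25/13)·R2: [0, 0, -20/13, 40/13, 12/13, 32/13]
R4 ← R4 − (4)·R3: [0, 0, 0, 12, -24, 24]
4 nonzero rows, so rank(M) = 4.
M has 6 columns; by rank–nullity, nullity = 6 − 4 = 2.

2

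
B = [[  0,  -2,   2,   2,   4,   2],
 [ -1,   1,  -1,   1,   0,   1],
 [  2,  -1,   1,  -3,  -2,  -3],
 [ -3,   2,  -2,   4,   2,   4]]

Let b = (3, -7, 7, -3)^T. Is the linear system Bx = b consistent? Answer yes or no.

Row reduce the augmented matrix [B | b].
Swap R1 ↔ R2
R3 ← R3 + (2)·R1: [0, 1, -1, -1, -2, -1, -7]
R4 ← R4 − (3)·R1: [0, -1, 1, 1, 2, 1, 18]
R3 ← R3 + (1/2)·R2: [0, 0, 0, 0, 0, 0, -11/2]
R4 ← R4 − (1/2)·R2: [0, 0, 0, 0, 0, 0, 33/2]
R4 ← R4 + (3)·R3: [0, 0, 0, 0, 0, 0, 0]
The echelon form has 3 nonzero rows; the last pivot sits in the augmented column, so rank(B) = 2 but rank([B|b]) = 3.
Since the ranks differ, the system is inconsistent.

no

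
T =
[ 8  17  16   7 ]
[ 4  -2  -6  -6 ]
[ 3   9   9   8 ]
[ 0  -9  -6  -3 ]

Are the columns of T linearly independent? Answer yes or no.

Row reduce T to echelon form.
R2 ← R2 − (1/2)·R1: [0, -21/2, -14, -19/2]
R3 ← R3 − (3/8)·R1: [0, 21/8, 3, 43/8]
R3 ← R3 + (1/4)·R2: [0, 0, -1/2, 3]
R4 ← R4 − (6/7)·R2: [0, 0, 6, 36/7]
R4 ← R4 + (12)·R3: [0, 0, 0, 288/7]
4 pivots among 4 columns.
Every column is a pivot column, so the columns are linearly independent.

yes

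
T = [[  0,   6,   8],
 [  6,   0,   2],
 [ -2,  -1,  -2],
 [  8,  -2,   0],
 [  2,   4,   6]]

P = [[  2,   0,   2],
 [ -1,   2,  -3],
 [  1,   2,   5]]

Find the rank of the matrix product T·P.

First compute TP:
[[  2,  28,  22],
 [ 14,   4,  22],
 [ -5,  -6, -11],
 [ 18,  -4,  22],
 [  6,  20,  22]]
Now row reduce the product.
R2 ← R2 − (7)·R1: [0, -192, -132]
R3 ← R3 + (5/2)·R1: [0, 64, 44]
R4 ← R4 − (9)·R1: [0, -256, -176]
R5 ← R5 − (3)·R1: [0, -64, -44]
R3 ← R3 + (1/3)·R2: [0, 0, 0]
R4 ← R4 − (4/3)·R2: [0, 0, 0]
R5 ← R5 − (1/3)·R2: [0, 0, 0]
2 nonzero rows, so rank(TP) = 2.

2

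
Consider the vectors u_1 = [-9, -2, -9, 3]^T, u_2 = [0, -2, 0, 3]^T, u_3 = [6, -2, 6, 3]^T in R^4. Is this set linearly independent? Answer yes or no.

Form the matrix with these vectors as rows and row reduce.
R3 ← R3 + (2/3)·R1: [0, -10/3, 0, 5]
R3 ← R3 − (5/3)·R2: [0, 0, 0, 0]
2 nonzero rows, so the 3 vectors span a space of dimension 2.
Since 2 < 3, the vectors are linearly dependent.

no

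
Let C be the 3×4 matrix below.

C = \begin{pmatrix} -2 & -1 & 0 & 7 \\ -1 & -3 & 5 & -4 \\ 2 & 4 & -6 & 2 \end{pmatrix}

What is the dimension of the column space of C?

2

Row reduce to echelon form.
R2 ← R2 − (1/2)·R1: [0, -5/2, 5, -15/2]
R3 ← R3 + R1: [0, 3, -6, 9]
R3 ← R3 + (6/5)·R2: [0, 0, 0, 0]
Echelon form has 2 nonzero rows, so rank(C) = 2.
The column space has dimension equal to the rank: 2.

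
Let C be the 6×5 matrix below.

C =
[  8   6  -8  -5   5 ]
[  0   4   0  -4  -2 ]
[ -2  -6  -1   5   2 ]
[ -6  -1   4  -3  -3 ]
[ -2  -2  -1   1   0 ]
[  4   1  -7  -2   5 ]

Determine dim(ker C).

Row reduce to echelon form.
R3 ← R3 + (1/4)·R1: [0, -9/2, -3, 15/4, 13/4]
R4 ← R4 + (3/4)·R1: [0, 7/2, -2, -27/4, 3/4]
R5 ← R5 + (1/4)·R1: [0, -1/2, -3, -1/4, 5/4]
R6 ← R6 − (1/2)·R1: [0, -2, -3, 1/2, 5/2]
R3 ← R3 + (9/8)·R2: [0, 0, -3, -3/4, 1]
R4 ← R4 − (7/8)·R2: [0, 0, -2, -13/4, 5/2]
R5 ← R5 + (1/8)·R2: [0, 0, -3, -3/4, 1]
R6 ← R6 + (1/2)·R2: [0, 0, -3, -3/2, 3/2]
R4 ← R4 − (2/3)·R3: [0, 0, 0, -11/4, 11/6]
R5 ← R5 − R3: [0, 0, 0, 0, 0]
R6 ← R6 − R3: [0, 0, 0, -3/4, 1/2]
R6 ← R6 − (3/11)·R4: [0, 0, 0, 0, 0]
4 nonzero rows, so rank(C) = 4.
C has 5 columns; by rank–nullity, nullity = 5 − 4 = 1.

1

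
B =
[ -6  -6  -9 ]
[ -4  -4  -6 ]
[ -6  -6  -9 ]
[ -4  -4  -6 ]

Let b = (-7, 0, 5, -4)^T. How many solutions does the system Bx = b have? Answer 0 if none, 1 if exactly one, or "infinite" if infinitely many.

0

Row reduce the augmented matrix [B | b].
R2 ← R2 − (2/3)·R1: [0, 0, 0, 14/3]
R3 ← R3 − R1: [0, 0, 0, 12]
R4 ← R4 − (2/3)·R1: [0, 0, 0, 2/3]
R3 ← R3 − (18/7)·R2: [0, 0, 0, 0]
R4 ← R4 − (1/7)·R2: [0, 0, 0, 0]
The echelon form has 2 nonzero rows; the last pivot sits in the augmented column, so rank(B) = 1 but rank([B|b]) = 2.
Since the ranks differ, the system is inconsistent.
It has no solutions.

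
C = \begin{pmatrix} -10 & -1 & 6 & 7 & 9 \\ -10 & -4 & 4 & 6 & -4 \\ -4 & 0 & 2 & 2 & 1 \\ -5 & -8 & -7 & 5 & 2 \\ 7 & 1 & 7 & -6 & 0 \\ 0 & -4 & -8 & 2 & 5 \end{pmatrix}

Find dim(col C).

5

Row reduce to echelon form.
R2 ← R2 − R1: [0, -3, -2, -1, -13]
R3 ← R3 − (2/5)·R1: [0, 2/5, -2/5, -4/5, -13/5]
R4 ← R4 − (1/2)·R1: [0, -15/2, -10, 3/2, -5/2]
R5 ← R5 + (7/10)·R1: [0, 3/10, 56/5, -11/10, 63/10]
R3 ← R3 + (2/15)·R2: [0, 0, -2/3, -14/15, -13/3]
R4 ← R4 − (5/2)·R2: [0, 0, -5, 4, 30]
R5 ← R5 + (1/10)·R2: [0, 0, 11, -6/5, 5]
R6 ← R6 − (4/3)·R2: [0, 0, -16/3, 10/3, 67/3]
R4 ← R4 − (15/2)·R3: [0, 0, 0, 11, 125/2]
R5 ← R5 + (33/2)·R3: [0, 0, 0, -83/5, -133/2]
R6 ← R6 − (8)·R3: [0, 0, 0, 54/5, 57]
R5 ← R5 + (83/55)·R4: [0, 0, 0, 0, 306/11]
R6 ← R6 − (54/55)·R4: [0, 0, 0, 0, -48/11]
R6 ← R6 + (8/51)·R5: [0, 0, 0, 0, 0]
Echelon form has 5 nonzero rows, so rank(C) = 5.
The column space has dimension equal to the rank: 5.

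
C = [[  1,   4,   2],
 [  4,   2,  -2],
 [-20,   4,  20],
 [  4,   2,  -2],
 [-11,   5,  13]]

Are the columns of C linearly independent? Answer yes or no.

no

Row reduce C to echelon form.
R2 ← R2 − (4)·R1: [0, -14, -10]
R3 ← R3 + (20)·R1: [0, 84, 60]
R4 ← R4 − (4)·R1: [0, -14, -10]
R5 ← R5 + (11)·R1: [0, 49, 35]
R3 ← R3 + (6)·R2: [0, 0, 0]
R4 ← R4 − R2: [0, 0, 0]
R5 ← R5 + (7/2)·R2: [0, 0, 0]
2 pivots among 3 columns.
Only 2 < 3 pivot columns, so the columns are linearly dependent.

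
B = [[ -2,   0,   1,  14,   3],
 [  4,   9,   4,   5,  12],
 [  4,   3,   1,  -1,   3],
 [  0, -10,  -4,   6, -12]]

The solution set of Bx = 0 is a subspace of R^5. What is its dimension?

Row reduce to echelon form.
R2 ← R2 + (2)·R1: [0, 9, 6, 33, 18]
R3 ← R3 + (2)·R1: [0, 3, 3, 27, 9]
R3 ← R3 − (1/3)·R2: [0, 0, 1, 16, 3]
R4 ← R4 + (10/9)·R2: [0, 0, 8/3, 128/3, 8]
R4 ← R4 − (8/3)·R3: [0, 0, 0, 0, 0]
3 nonzero rows, so rank(B) = 3.
B has 5 columns; by rank–nullity, nullity = 5 − 3 = 2.

2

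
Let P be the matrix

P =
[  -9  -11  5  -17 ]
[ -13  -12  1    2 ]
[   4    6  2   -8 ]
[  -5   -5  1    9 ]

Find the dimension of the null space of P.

0

Row reduce to echelon form.
R2 ← R2 − (13/9)·R1: [0, 35/9, -56/9, 239/9]
R3 ← R3 + (4/9)·R1: [0, 10/9, 38/9, -140/9]
R4 ← R4 − (5/9)·R1: [0, 10/9, -16/9, 166/9]
R3 ← R3 − (2/7)·R2: [0, 0, 6, -162/7]
R4 ← R4 − (2/7)·R2: [0, 0, 0, 76/7]
4 nonzero rows, so rank(P) = 4.
P has 4 columns; by rank–nullity, nullity = 4 − 4 = 0.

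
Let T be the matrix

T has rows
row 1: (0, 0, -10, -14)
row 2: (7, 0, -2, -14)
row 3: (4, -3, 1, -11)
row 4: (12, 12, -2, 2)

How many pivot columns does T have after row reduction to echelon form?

Row reduce to echelon form.
Swap R1 ↔ R2
R3 ← R3 − (4/7)·R1: [0, -3, 15/7, -3]
R4 ← R4 − (12/7)·R1: [0, 12, 10/7, 26]
Swap R2 ↔ R3
R4 ← R4 + (4)·R2: [0, 0, 10, 14]
R4 ← R4 + R3: [0, 0, 0, 0]
Echelon form has 3 nonzero rows, so rank(T) = 3.
Each nonzero row contributes one pivot column: 3 pivot columns.

3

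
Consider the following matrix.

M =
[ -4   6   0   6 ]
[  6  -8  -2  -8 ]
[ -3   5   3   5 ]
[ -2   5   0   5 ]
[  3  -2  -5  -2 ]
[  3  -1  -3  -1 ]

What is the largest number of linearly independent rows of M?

Row reduce to echelon form.
R2 ← R2 + (3/2)·R1: [0, 1, -2, 1]
R3 ← R3 − (3/4)·R1: [0, 1/2, 3, 1/2]
R4 ← R4 − (1/2)·R1: [0, 2, 0, 2]
R5 ← R5 + (3/4)·R1: [0, 5/2, -5, 5/2]
R6 ← R6 + (3/4)·R1: [0, 7/2, -3, 7/2]
R3 ← R3 − (1/2)·R2: [0, 0, 4, 0]
R4 ← R4 − (2)·R2: [0, 0, 4, 0]
R5 ← R5 − (5/2)·R2: [0, 0, 0, 0]
R6 ← R6 − (7/2)·R2: [0, 0, 4, 0]
R4 ← R4 − R3: [0, 0, 0, 0]
R6 ← R6 − R3: [0, 0, 0, 0]
Echelon form has 3 nonzero rows, so rank(M) = 3.
The rank gives the maximum number of linearly independent rows: 3.

3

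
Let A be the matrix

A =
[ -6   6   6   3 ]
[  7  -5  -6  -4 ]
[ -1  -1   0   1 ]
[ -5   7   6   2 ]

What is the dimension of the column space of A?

2

Row reduce to echelon form.
R2 ← R2 + (7/6)·R1: [0, 2, 1, -1/2]
R3 ← R3 − (1/6)·R1: [0, -2, -1, 1/2]
R4 ← R4 − (5/6)·R1: [0, 2, 1, -1/2]
R3 ← R3 + R2: [0, 0, 0, 0]
R4 ← R4 − R2: [0, 0, 0, 0]
Echelon form has 2 nonzero rows, so rank(A) = 2.
The column space has dimension equal to the rank: 2.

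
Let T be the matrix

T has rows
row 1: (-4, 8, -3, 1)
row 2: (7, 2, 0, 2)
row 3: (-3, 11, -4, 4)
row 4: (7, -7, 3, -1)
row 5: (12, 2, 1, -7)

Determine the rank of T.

Row reduce to echelon form.
R2 ← R2 + (7/4)·R1: [0, 16, -21/4, 15/4]
R3 ← R3 − (3/4)·R1: [0, 5, -7/4, 13/4]
R4 ← R4 + (7/4)·R1: [0, 7, -9/4, 3/4]
R5 ← R5 + (3)·R1: [0, 26, -8, -4]
R3 ← R3 − (5/16)·R2: [0, 0, -7/64, 133/64]
R4 ← R4 − (7/16)·R2: [0, 0, 3/64, -57/64]
R5 ← R5 − (13/8)·R2: [0, 0, 17/32, -323/32]
R4 ← R4 + (3/7)·R3: [0, 0, 0, 0]
R5 ← R5 + (34/7)·R3: [0, 0, 0, 0]
Echelon form has 3 nonzero rows, so rank(T) = 3.

3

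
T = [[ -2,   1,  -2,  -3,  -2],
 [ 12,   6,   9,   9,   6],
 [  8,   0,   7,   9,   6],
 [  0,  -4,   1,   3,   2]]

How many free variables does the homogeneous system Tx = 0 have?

Row reduce to echelon form.
R2 ← R2 + (6)·R1: [0, 12, -3, -9, -6]
R3 ← R3 + (4)·R1: [0, 4, -1, -3, -2]
R3 ← R3 − (1/3)·R2: [0, 0, 0, 0, 0]
R4 ← R4 + (1/3)·R2: [0, 0, 0, 0, 0]
2 nonzero rows, so rank(T) = 2.
T has 5 columns; by rank–nullity, nullity = 5 − 2 = 3.

3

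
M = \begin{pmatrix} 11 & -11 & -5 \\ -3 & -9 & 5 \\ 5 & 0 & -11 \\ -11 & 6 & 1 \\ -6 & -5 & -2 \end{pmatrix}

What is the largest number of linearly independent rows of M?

3

Row reduce to echelon form.
R2 ← R2 + (3/11)·R1: [0, -12, 40/11]
R3 ← R3 − (5/11)·R1: [0, 5, -96/11]
R4 ← R4 + R1: [0, -5, -4]
R5 ← R5 + (6/11)·R1: [0, -11, -52/11]
R3 ← R3 + (5/12)·R2: [0, 0, -238/33]
R4 ← R4 − (5/12)·R2: [0, 0, -182/33]
R5 ← R5 − (11/12)·R2: [0, 0, -266/33]
R4 ← R4 − (13/17)·R3: [0, 0, 0]
R5 ← R5 − (19/17)·R3: [0, 0, 0]
Echelon form has 3 nonzero rows, so rank(M) = 3.
The rank gives the maximum number of linearly independent rows: 3.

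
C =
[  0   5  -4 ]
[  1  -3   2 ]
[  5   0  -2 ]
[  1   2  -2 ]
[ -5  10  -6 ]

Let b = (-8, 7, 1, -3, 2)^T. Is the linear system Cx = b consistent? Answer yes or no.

no

Row reduce the augmented matrix [C | b].
Swap R1 ↔ R2
R3 ← R3 − (5)·R1: [0, 15, -12, -34]
R4 ← R4 − R1: [0, 5, -4, -10]
R5 ← R5 + (5)·R1: [0, -5, 4, 37]
R3 ← R3 − (3)·R2: [0, 0, 0, -10]
R4 ← R4 − R2: [0, 0, 0, -2]
R5 ← R5 + R2: [0, 0, 0, 29]
R4 ← R4 − (1/5)·R3: [0, 0, 0, 0]
R5 ← R5 + (29/10)·R3: [0, 0, 0, 0]
The echelon form has 3 nonzero rows; the last pivot sits in the augmented column, so rank(C) = 2 but rank([C|b]) = 3.
Since the ranks differ, the system is inconsistent.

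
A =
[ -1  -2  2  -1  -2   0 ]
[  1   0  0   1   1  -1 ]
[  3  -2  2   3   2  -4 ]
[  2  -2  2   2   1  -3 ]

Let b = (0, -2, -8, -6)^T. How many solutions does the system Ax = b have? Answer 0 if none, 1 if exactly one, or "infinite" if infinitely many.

Row reduce the augmented matrix [A | b].
R2 ← R2 + R1: [0, -2, 2, 0, -1, -1, -2]
R3 ← R3 + (3)·R1: [0, -8, 8, 0, -4, -4, -8]
R4 ← R4 + (2)·R1: [0, -6, 6, 0, -3, -3, -6]
R3 ← R3 − (4)·R2: [0, 0, 0, 0, 0, 0, 0]
R4 ← R4 − (3)·R2: [0, 0, 0, 0, 0, 0, 0]
The echelon form has 2 nonzero rows, and every pivot lies in the first 6 columns, so rank(A) = rank([A|b]) = 2.
The system is consistent.
rank = 2 < 6 unknowns, so there are infinitely many solutions.

infinite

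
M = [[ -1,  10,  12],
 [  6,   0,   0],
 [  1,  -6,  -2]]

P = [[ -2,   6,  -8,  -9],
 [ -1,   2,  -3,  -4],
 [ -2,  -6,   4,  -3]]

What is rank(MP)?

First compute MP:
[[-32, -58,  26, -67],
 [-12,  36, -48, -54],
 [  8,   6,   2,  21]]
Now row reduce the product.
R2 ← R2 − (3/8)·R1: [0, 231/4, -231/4, -231/8]
R3 ← R3 + (1/4)·R1: [0, -17/2, 17/2, 17/4]
R3 ← R3 + (34/231)·R2: [0, 0, 0, 0]
2 nonzero rows, so rank(MP) = 2.

2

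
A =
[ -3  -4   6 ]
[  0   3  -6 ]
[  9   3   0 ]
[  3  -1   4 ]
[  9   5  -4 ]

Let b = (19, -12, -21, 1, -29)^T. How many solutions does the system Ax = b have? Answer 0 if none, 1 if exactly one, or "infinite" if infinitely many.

infinite

Row reduce the augmented matrix [A | b].
R3 ← R3 + (3)·R1: [0, -9, 18, 36]
R4 ← R4 + R1: [0, -5, 10, 20]
R5 ← R5 + (3)·R1: [0, -7, 14, 28]
R3 ← R3 + (3)·R2: [0, 0, 0, 0]
R4 ← R4 + (5/3)·R2: [0, 0, 0, 0]
R5 ← R5 + (7/3)·R2: [0, 0, 0, 0]
The echelon form has 2 nonzero rows, and every pivot lies in the first 3 columns, so rank(A) = rank([A|b]) = 2.
The system is consistent.
rank = 2 < 3 unknowns, so there are infinitely many solutions.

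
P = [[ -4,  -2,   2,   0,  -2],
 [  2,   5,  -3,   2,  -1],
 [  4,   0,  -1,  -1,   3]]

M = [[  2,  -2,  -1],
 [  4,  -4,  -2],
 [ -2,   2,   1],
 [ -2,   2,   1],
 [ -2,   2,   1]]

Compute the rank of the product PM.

1

First compute PM:
[[-16,  16,   8],
 [ 28, -28, -14],
 [  6,  -6,  -3]]
Now row reduce the product.
R2 ← R2 + (7/4)·R1: [0, 0, 0]
R3 ← R3 + (3/8)·R1: [0, 0, 0]
1 nonzero row, so rank(PM) = 1.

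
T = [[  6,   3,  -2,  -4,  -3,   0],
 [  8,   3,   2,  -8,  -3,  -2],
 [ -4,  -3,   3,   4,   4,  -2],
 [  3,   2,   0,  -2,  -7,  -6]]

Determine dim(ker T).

Row reduce to echelon form.
R2 ← R2 − (4/3)·R1: [0, -1, 14/3, -8/3, 1, -2]
R3 ← R3 + (2/3)·R1: [0, -1, 5/3, 4/3, 2, -2]
R4 ← R4 − (1/2)·R1: [0, 1/2, 1, 0, -11/2, -6]
R3 ← R3 − R2: [0, 0, -3, 4, 1, 0]
R4 ← R4 + (1/2)·R2: [0, 0, 10/3, -4/3, -5, -7]
R4 ← R4 + (10/9)·R3: [0, 0, 0, 28/9, -35/9, -7]
4 nonzero rows, so rank(T) = 4.
T has 6 columns; by rank–nullity, nullity = 6 − 4 = 2.

2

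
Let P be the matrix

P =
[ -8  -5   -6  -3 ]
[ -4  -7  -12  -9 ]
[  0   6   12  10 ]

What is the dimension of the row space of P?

2

Row reduce to echelon form.
R2 ← R2 − (1/2)·R1: [0, -9/2, -9, -15/2]
R3 ← R3 + (4/3)·R2: [0, 0, 0, 0]
Echelon form has 2 nonzero rows, so rank(P) = 2.
The row space has dimension equal to the rank: 2.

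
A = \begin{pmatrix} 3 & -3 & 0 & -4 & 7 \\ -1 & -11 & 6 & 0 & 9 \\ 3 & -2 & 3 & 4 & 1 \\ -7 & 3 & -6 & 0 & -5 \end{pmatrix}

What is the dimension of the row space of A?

Row reduce to echelon form.
R2 ← R2 + (1/3)·R1: [0, -12, 6, -4/3, 34/3]
R3 ← R3 − R1: [0, 1, 3, 8, -6]
R4 ← R4 + (7/3)·R1: [0, -4, -6, -28/3, 34/3]
R3 ← R3 + (1/12)·R2: [0, 0, 7/2, 71/9, -91/18]
R4 ← R4 − (1/3)·R2: [0, 0, -8, -80/9, 68/9]
R4 ← R4 + (16/7)·R3: [0, 0, 0, 64/7, -4]
Echelon form has 4 nonzero rows, so rank(A) = 4.
The row space has dimension equal to the rank: 4.

4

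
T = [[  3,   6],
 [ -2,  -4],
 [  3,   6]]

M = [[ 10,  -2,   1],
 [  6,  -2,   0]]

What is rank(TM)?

1

First compute TM:
[[ 66, -18,   3],
 [-44,  12,  -2],
 [ 66, -18,   3]]
Now row reduce the product.
R2 ← R2 + (2/3)·R1: [0, 0, 0]
R3 ← R3 − R1: [0, 0, 0]
1 nonzero row, so rank(TM) = 1.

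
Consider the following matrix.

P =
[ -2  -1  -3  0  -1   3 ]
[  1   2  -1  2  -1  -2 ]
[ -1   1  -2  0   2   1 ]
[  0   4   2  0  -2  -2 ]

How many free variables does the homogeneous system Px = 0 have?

2

Row reduce to echelon form.
R2 ← R2 + (1/2)·R1: [0, 3/2, -5/2, 2, -3/2, -1/2]
R3 ← R3 − (1/2)·R1: [0, 3/2, -1/2, 0, 5/2, -1/2]
R3 ← R3 − R2: [0, 0, 2, -2, 4, 0]
R4 ← R4 − (8/3)·R2: [0, 0, 26/3, -16/3, 2, -2/3]
R4 ← R4 − (13/3)·R3: [0, 0, 0, 10/3, -46/3, -2/3]
4 nonzero rows, so rank(P) = 4.
P has 6 columns; by rank–nullity, nullity = 6 − 4 = 2.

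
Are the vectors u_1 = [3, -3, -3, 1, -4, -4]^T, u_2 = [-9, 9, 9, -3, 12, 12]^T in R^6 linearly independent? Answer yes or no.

Form the matrix with these vectors as rows and row reduce.
R2 ← R2 + (3)·R1: [0, 0, 0, 0, 0, 0]
1 nonzero row, so the 2 vectors span a space of dimension 1.
Since 1 < 2, the vectors are linearly dependent.

no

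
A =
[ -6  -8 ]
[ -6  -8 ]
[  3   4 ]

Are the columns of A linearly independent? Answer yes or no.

Row reduce A to echelon form.
R2 ← R2 − R1: [0, 0]
R3 ← R3 + (1/2)·R1: [0, 0]
1 pivot among 2 columns.
Only 1 < 2 pivot columns, so the columns are linearly dependent.

no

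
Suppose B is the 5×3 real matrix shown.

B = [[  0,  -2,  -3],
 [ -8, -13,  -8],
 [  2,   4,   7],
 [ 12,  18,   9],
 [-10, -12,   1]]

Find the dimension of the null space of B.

0

Row reduce to echelon form.
Swap R1 ↔ R2
R3 ← R3 + (1/4)·R1: [0, 3/4, 5]
R4 ← R4 + (3/2)·R1: [0, -3/2, -3]
R5 ← R5 − (5/4)·R1: [0, 17/4, 11]
R3 ← R3 + (3/8)·R2: [0, 0, 31/8]
R4 ← R4 − (3/4)·R2: [0, 0, -3/4]
R5 ← R5 + (17/8)·R2: [0, 0, 37/8]
R4 ← R4 + (6/31)·R3: [0, 0, 0]
R5 ← R5 − (37/31)·R3: [0, 0, 0]
3 nonzero rows, so rank(B) = 3.
B has 3 columns; by rank–nullity, nullity = 3 − 3 = 0.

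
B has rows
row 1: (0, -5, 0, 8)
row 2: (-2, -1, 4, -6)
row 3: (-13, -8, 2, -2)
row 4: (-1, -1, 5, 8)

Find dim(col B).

Row reduce to echelon form.
Swap R1 ↔ R2
R3 ← R3 − (13/2)·R1: [0, -3/2, -24, 37]
R4 ← R4 − (1/2)·R1: [0, -1/2, 3, 11]
R3 ← R3 − (3/10)·R2: [0, 0, -24, 173/5]
R4 ← R4 − (1/10)·R2: [0, 0, 3, 51/5]
R4 ← R4 + (1/8)·R3: [0, 0, 0, 581/40]
Echelon form has 4 nonzero rows, so rank(B) = 4.
The column space has dimension equal to the rank: 4.

4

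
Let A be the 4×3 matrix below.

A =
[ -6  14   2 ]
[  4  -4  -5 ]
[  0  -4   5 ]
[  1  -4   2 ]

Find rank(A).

Row reduce to echelon form.
R2 ← R2 + (2/3)·R1: [0, 16/3, -11/3]
R4 ← R4 + (1/6)·R1: [0, -5/3, 7/3]
R3 ← R3 + (3/4)·R2: [0, 0, 9/4]
R4 ← R4 + (5/16)·R2: [0, 0, 19/16]
R4 ← R4 − (19/36)·R3: [0, 0, 0]
Echelon form has 3 nonzero rows, so rank(A) = 3.

3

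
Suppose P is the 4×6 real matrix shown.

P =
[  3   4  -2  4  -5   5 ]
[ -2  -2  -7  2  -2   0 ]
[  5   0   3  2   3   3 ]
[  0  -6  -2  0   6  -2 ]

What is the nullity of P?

Row reduce to echelon form.
R2 ← R2 + (2/3)·R1: [0, 2/3, -25/3, 14/3, -16/3, 10/3]
R3 ← R3 − (5/3)·R1: [0, -20/3, 19/3, -14/3, 34/3, -16/3]
R3 ← R3 + (10)·R2: [0, 0, -77, 42, -42, 28]
R4 ← R4 + (9)·R2: [0, 0, -77, 42, -42, 28]
R4 ← R4 − R3: [0, 0, 0, 0, 0, 0]
3 nonzero rows, so rank(P) = 3.
P has 6 columns; by rank–nullity, nullity = 6 − 3 = 3.

3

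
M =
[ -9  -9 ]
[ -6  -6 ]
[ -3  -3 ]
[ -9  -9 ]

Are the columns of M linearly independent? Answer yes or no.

no

Row reduce M to echelon form.
R2 ← R2 − (2/3)·R1: [0, 0]
R3 ← R3 − (1/3)·R1: [0, 0]
R4 ← R4 − R1: [0, 0]
1 pivot among 2 columns.
Only 1 < 2 pivot columns, so the columns are linearly dependent.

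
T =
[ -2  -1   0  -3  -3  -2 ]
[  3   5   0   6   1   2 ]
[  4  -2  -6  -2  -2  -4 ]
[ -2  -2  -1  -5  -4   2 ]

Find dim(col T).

Row reduce to echelon form.
R2 ← R2 + (3/2)·R1: [0, 7/2, 0, 3/2, -7/2, -1]
R3 ← R3 + (2)·R1: [0, -4, -6, -8, -8, -8]
R4 ← R4 − R1: [0, -1, -1, -2, -1, 4]
R3 ← R3 + (8/7)·R2: [0, 0, -6, -44/7, -12, -64/7]
R4 ← R4 + (2/7)·R2: [0, 0, -1, -11/7, -2, 26/7]
R4 ← R4 − (1/6)·R3: [0, 0, 0, -11/21, 0, 110/21]
Echelon form has 4 nonzero rows, so rank(T) = 4.
The column space has dimension equal to the rank: 4.

4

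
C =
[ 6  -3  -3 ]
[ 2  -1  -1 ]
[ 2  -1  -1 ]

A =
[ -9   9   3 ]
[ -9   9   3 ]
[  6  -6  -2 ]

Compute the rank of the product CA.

1

First compute CA:
[[-45,  45,  15],
 [-15,  15,   5],
 [-15,  15,   5]]
Now row reduce the product.
R2 ← R2 − (1/3)·R1: [0, 0, 0]
R3 ← R3 − (1/3)·R1: [0, 0, 0]
1 nonzero row, so rank(CA) = 1.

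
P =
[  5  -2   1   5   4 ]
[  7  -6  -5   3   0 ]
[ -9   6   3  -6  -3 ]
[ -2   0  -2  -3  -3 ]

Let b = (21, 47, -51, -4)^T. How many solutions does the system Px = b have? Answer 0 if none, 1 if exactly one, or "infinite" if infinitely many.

infinite

Row reduce the augmented matrix [P | b].
R2 ← R2 − (7/5)·R1: [0, -16/5, -32/5, -4, -28/5, 88/5]
R3 ← R3 + (9/5)·R1: [0, 12/5, 24/5, 3, 21/5, -66/5]
R4 ← R4 + (2/5)·R1: [0, -4/5, -8/5, -1, -7/5, 22/5]
R3 ← R3 + (3/4)·R2: [0, 0, 0, 0, 0, 0]
R4 ← R4 − (1/4)·R2: [0, 0, 0, 0, 0, 0]
The echelon form has 2 nonzero rows, and every pivot lies in the first 5 columns, so rank(P) = rank([P|b]) = 2.
The system is consistent.
rank = 2 < 5 unknowns, so there are infinitely many solutions.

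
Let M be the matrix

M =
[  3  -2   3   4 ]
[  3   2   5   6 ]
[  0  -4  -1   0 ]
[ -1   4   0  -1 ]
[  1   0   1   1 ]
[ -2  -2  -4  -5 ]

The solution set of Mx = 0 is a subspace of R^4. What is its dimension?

1

Row reduce to echelon form.
R2 ← R2 − R1: [0, 4, 2, 2]
R4 ← R4 + (1/3)·R1: [0, 10/3, 1, 1/3]
R5 ← R5 − (1/3)·R1: [0, 2/3, 0, -1/3]
R6 ← R6 + (2/3)·R1: [0, -10/3, -2, -7/3]
R3 ← R3 + R2: [0, 0, 1, 2]
R4 ← R4 − (5/6)·R2: [0, 0, -2/3, -4/3]
R5 ← R5 − (1/6)·R2: [0, 0, -1/3, -2/3]
R6 ← R6 + (5/6)·R2: [0, 0, -1/3, -2/3]
R4 ← R4 + (2/3)·R3: [0, 0, 0, 0]
R5 ← R5 + (1/3)·R3: [0, 0, 0, 0]
R6 ← R6 + (1/3)·R3: [0, 0, 0, 0]
3 nonzero rows, so rank(M) = 3.
M has 4 columns; by rank–nullity, nullity = 4 − 3 = 1.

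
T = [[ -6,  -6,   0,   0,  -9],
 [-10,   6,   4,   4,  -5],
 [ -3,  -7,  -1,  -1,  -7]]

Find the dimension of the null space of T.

Row reduce to echelon form.
R2 ← R2 − (5/3)·R1: [0, 16, 4, 4, 10]
R3 ← R3 − (1/2)·R1: [0, -4, -1, -1, -5/2]
R3 ← R3 + (1/4)·R2: [0, 0, 0, 0, 0]
2 nonzero rows, so rank(T) = 2.
T has 5 columns; by rank–nullity, nullity = 5 − 2 = 3.

3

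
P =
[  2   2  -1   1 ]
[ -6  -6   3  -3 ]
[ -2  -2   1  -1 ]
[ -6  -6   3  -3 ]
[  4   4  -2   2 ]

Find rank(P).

1

Row reduce to echelon form.
R2 ← R2 + (3)·R1: [0, 0, 0, 0]
R3 ← R3 + R1: [0, 0, 0, 0]
R4 ← R4 + (3)·R1: [0, 0, 0, 0]
R5 ← R5 − (2)·R1: [0, 0, 0, 0]
Echelon form has 1 nonzero row, so rank(P) = 1.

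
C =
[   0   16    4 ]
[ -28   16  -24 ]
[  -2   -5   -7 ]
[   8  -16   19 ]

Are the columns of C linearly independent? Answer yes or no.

Row reduce C to echelon form.
Swap R1 ↔ R2
R3 ← R3 − (1/14)·R1: [0, -43/7, -37/7]
R4 ← R4 + (2/7)·R1: [0, -80/7, 85/7]
R3 ← R3 + (43/112)·R2: [0, 0, -15/4]
R4 ← R4 + (5/7)·R2: [0, 0, 15]
R4 ← R4 + (4)·R3: [0, 0, 0]
3 pivots among 3 columns.
Every column is a pivot column, so the columns are linearly independent.

yes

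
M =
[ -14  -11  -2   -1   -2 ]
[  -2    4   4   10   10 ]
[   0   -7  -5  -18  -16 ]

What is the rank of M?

Row reduce to echelon form.
R2 ← R2 − (1/7)·R1: [0, 39/7, 30/7, 71/7, 72/7]
R3 ← R3 + (49/39)·R2: [0, 0, 5/13, -205/39, -40/13]
Echelon form has 3 nonzero rows, so rank(M) = 3.

3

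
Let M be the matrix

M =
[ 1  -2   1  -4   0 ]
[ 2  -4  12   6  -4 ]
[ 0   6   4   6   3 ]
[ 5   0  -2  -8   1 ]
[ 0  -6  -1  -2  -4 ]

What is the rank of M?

Row reduce to echelon form.
R2 ← R2 − (2)·R1: [0, 0, 10, 14, -4]
R4 ← R4 − (5)·R1: [0, 10, -7, 12, 1]
Swap R2 ↔ R3
R4 ← R4 − (5/3)·R2: [0, 0, -41/3, 2, -4]
R5 ← R5 + R2: [0, 0, 3, 4, -1]
R4 ← R4 + (41/30)·R3: [0, 0, 0, 317/15, -142/15]
R5 ← R5 − (3/10)·R3: [0, 0, 0, -1/5, 1/5]
R5 ← R5 + (3/317)·R4: [0, 0, 0, 0, 35/317]
Echelon form has 5 nonzero rows, so rank(M) = 5.

5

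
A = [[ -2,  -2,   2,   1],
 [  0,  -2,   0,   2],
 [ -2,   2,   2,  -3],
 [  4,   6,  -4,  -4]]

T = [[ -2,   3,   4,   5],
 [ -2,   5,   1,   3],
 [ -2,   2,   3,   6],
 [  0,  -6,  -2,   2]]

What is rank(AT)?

First compute AT:
[[  4, -18,  -6,  -2],
 [  4, -22,  -6,  -2],
 [ -4,  26,   6,   2],
 [-12,  58,  18,   6]]
Now row reduce the product.
R2 ← R2 − R1: [0, -4, 0, 0]
R3 ← R3 + R1: [0, 8, 0, 0]
R4 ← R4 + (3)·R1: [0, 4, 0, 0]
R3 ← R3 + (2)·R2: [0, 0, 0, 0]
R4 ← R4 + R2: [0, 0, 0, 0]
2 nonzero rows, so rank(AT) = 2.

2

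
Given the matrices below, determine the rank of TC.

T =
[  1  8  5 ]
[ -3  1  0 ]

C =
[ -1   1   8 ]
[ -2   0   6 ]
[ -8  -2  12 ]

2

First compute TC:
[[-57,  -9, 116],
 [  1,  -3, -18]]
Now row reduce the product.
R2 ← R2 + (1/57)·R1: [0, -60/19, -910/57]
2 nonzero rows, so rank(TC) = 2.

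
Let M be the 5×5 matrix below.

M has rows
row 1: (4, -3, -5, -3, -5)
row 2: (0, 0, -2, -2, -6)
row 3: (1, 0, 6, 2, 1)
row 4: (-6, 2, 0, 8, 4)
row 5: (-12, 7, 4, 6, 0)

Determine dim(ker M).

0

Row reduce to echelon form.
R3 ← R3 − (1/4)·R1: [0, 3/4, 29/4, 11/4, 9/4]
R4 ← R4 + (3/2)·R1: [0, -5/2, -15/2, 7/2, -7/2]
R5 ← R5 + (3)·R1: [0, -2, -11, -3, -15]
Swap R2 ↔ R3
R4 ← R4 + (10/3)·R2: [0, 0, 50/3, 38/3, 4]
R5 ← R5 + (8/3)·R2: [0, 0, 25/3, 13/3, -9]
R4 ← R4 + (25/3)·R3: [0, 0, 0, -4, -46]
R5 ← R5 + (25/6)·R3: [0, 0, 0, -4, -34]
R5 ← R5 − R4: [0, 0, 0, 0, 12]
5 nonzero rows, so rank(M) = 5.
M has 5 columns; by rank–nullity, nullity = 5 − 5 = 0.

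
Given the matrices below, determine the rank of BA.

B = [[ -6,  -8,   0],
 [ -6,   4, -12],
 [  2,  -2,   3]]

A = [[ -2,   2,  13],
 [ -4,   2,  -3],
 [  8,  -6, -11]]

First compute BA:
[[ 44, -28, -54],
 [-100,  68,  42],
 [ 28, -18,  -1]]
Now row reduce the product.
R2 ← R2 + (25/11)·R1: [0, 48/11, -888/11]
R3 ← R3 − (7/11)·R1: [0, -2/11, 367/11]
R3 ← R3 + (1/24)·R2: [0, 0, 30]
3 nonzero rows, so rank(BA) = 3.

3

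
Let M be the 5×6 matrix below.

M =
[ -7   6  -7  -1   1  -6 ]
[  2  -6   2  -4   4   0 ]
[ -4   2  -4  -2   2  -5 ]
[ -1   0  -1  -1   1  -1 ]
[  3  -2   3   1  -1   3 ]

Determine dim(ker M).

Row reduce to echelon form.
R2 ← R2 + (2/7)·R1: [0, -30/7, 0, -30/7, 30/7, -12/7]
R3 ← R3 − (4/7)·R1: [0, -10/7, 0, -10/7, 10/7, -11/7]
R4 ← R4 − (1/7)·R1: [0, -6/7, 0, -6/7, 6/7, -1/7]
R5 ← R5 + (3/7)·R1: [0, 4/7, 0, 4/7, -4/7, 3/7]
R3 ← R3 − (1/3)·R2: [0, 0, 0, 0, 0, -1]
R4 ← R4 − (1/5)·R2: [0, 0, 0, 0, 0, 1/5]
R5 ← R5 + (2/15)·R2: [0, 0, 0, 0, 0, 1/5]
R4 ← R4 + (1/5)·R3: [0, 0, 0, 0, 0, 0]
R5 ← R5 + (1/5)·R3: [0, 0, 0, 0, 0, 0]
3 nonzero rows, so rank(M) = 3.
M has 6 columns; by rank–nullity, nullity = 6 − 3 = 3.

3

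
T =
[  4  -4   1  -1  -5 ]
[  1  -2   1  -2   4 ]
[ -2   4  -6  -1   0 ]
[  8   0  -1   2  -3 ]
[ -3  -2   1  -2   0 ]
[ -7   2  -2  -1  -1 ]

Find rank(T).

Row reduce to echelon form.
R2 ← R2 − (1/4)·R1: [0, -1, 3/4, -7/4, 21/4]
R3 ← R3 + (1/2)·R1: [0, 2, -11/2, -3/2, -5/2]
R4 ← R4 − (2)·R1: [0, 8, -3, 4, 7]
R5 ← R5 + (3/4)·R1: [0, -5, 7/4, -11/4, -15/4]
R6 ← R6 + (7/4)·R1: [0, -5, -1/4, -11/4, -39/4]
R3 ← R3 + (2)·R2: [0, 0, -4, -5, 8]
R4 ← R4 + (8)·R2: [0, 0, 3, -10, 49]
R5 ← R5 − (5)·R2: [0, 0, -2, 6, -30]
R6 ← R6 − (5)·R2: [0, 0, -4, 6, -36]
R4 ← R4 + (3/4)·R3: [0, 0, 0, -55/4, 55]
R5 ← R5 − (1/2)·R3: [0, 0, 0, 17/2, -34]
R6 ← R6 − R3: [0, 0, 0, 11, -44]
R5 ← R5 + (34/55)·R4: [0, 0, 0, 0, 0]
R6 ← R6 + (4/5)·R4: [0, 0, 0, 0, 0]
Echelon form has 4 nonzero rows, so rank(T) = 4.

4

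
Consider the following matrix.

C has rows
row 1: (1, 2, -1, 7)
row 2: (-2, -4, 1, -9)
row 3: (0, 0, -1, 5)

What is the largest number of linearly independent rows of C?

2

Row reduce to echelon form.
R2 ← R2 + (2)·R1: [0, 0, -1, 5]
R3 ← R3 − R2: [0, 0, 0, 0]
Echelon form has 2 nonzero rows, so rank(C) = 2.
The rank gives the maximum number of linearly independent rows: 2.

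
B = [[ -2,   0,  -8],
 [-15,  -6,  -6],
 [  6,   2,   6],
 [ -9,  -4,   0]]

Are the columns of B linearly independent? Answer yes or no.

Row reduce B to echelon form.
R2 ← R2 − (15/2)·R1: [0, -6, 54]
R3 ← R3 + (3)·R1: [0, 2, -18]
R4 ← R4 − (9/2)·R1: [0, -4, 36]
R3 ← R3 + (1/3)·R2: [0, 0, 0]
R4 ← R4 − (2/3)·R2: [0, 0, 0]
2 pivots among 3 columns.
Only 2 < 3 pivot columns, so the columns are linearly dependent.

no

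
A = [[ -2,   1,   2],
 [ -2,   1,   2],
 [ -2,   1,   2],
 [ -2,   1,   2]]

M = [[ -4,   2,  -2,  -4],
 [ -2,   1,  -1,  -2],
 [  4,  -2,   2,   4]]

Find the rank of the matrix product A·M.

First compute AM:
[[ 14,  -7,   7,  14],
 [ 14,  -7,   7,  14],
 [ 14,  -7,   7,  14],
 [ 14,  -7,   7,  14]]
Now row reduce the product.
R2 ← R2 − R1: [0, 0, 0, 0]
R3 ← R3 − R1: [0, 0, 0, 0]
R4 ← R4 − R1: [0, 0, 0, 0]
1 nonzero row, so rank(AM) = 1.

1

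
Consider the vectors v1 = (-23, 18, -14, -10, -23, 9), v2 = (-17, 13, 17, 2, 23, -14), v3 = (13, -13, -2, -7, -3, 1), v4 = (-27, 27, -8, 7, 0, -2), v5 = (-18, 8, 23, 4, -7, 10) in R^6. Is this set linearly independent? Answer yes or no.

Form the matrix with these vectors as rows and row reduce.
R2 ← R2 − (17/23)·R1: [0, -7/23, 629/23, 216/23, 40, -475/23]
R3 ← R3 + (13/23)·R1: [0, -65/23, -228/23, -291/23, -16, 140/23]
R4 ← R4 − (27/23)·R1: [0, 135/23, 194/23, 431/23, 27, -289/23]
R5 ← R5 − (18/23)·R1: [0, -140/23, 781/23, 272/23, 11, 68/23]
R3 ← R3 − (65/7)·R2: [0, 0, -1847/7, -699/7, -2712/7, 1385/7]
R4 ← R4 + (135/7)·R2: [0, 0, 3751/7, 1399/7, 5589/7, -2876/7]
R5 ← R5 − (20)·R2: [0, 0, -513, -176, -789, 416]
R4 ← R4 + (3751/1847)·R3: [0, 0, 0, -5428/1847, 21453/1847, -16691/1847]
R5 ← R5 − (3591/1847)·R3: [0, 0, 0, 33515/1847, -66027/1847, 57847/1847]
R5 ← R5 + (33515/5428)·R4: [0, 0, 0, 0, 195237/5428, -132867/5428]
5 nonzero rows, so the 5 vectors span a space of dimension 5.
Since 5 = 5, the vectors are linearly independent.

yes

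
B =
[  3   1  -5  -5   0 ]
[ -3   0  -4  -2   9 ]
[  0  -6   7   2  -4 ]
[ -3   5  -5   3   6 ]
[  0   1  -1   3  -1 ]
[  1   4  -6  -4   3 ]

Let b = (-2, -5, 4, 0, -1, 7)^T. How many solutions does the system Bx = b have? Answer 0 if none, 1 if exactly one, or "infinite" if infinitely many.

0

Row reduce the augmented matrix [B | b].
R2 ← R2 + R1: [0, 1, -9, -7, 9, -7]
R4 ← R4 + R1: [0, 6, -10, -2, 6, -2]
R6 ← R6 − (1/3)·R1: [0, 11/3, -13/3, -7/3, 3, 23/3]
R3 ← R3 + (6)·R2: [0, 0, -47, -40, 50, -38]
R4 ← R4 − (6)·R2: [0, 0, 44, 40, -48, 40]
R5 ← R5 − R2: [0, 0, 8, 10, -10, 6]
R6 ← R6 − (11/3)·R2: [0, 0, 86/3, 70/3, -30, 100/3]
R4 ← R4 + (44/47)·R3: [0, 0, 0, 120/47, -56/47, 208/47]
R5 ← R5 + (8/47)·R3: [0, 0, 0, 150/47, -70/47, -22/47]
R6 ← R6 + (86/141)·R3: [0, 0, 0, -50/47, 70/141, 1432/141]
R5 ← R5 − (5/4)·R4: [0, 0, 0, 0, 0, -6]
R6 ← R6 + (5/12)·R4: [0, 0, 0, 0, 0, 12]
R6 ← R6 + (2)·R5: [0, 0, 0, 0, 0, 0]
The echelon form has 5 nonzero rows; the last pivot sits in the augmented column, so rank(B) = 4 but rank([B|b]) = 5.
Since the ranks differ, the system is inconsistent.
It has no solutions.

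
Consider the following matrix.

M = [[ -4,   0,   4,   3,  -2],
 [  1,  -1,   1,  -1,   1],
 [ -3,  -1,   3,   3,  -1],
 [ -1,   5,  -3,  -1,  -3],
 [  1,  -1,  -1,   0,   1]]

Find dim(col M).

Row reduce to echelon form.
R2 ← R2 + (1/4)·R1: [0, -1, 2, -1/4, 1/2]
R3 ← R3 − (3/4)·R1: [0, -1, 0, 3/4, 1/2]
R4 ← R4 − (1/4)·R1: [0, 5, -4, -7/4, -5/2]
R5 ← R5 + (1/4)·R1: [0, -1, 0, 3/4, 1/2]
R3 ← R3 − R2: [0, 0, -2, 1, 0]
R4 ← R4 + (5)·R2: [0, 0, 6, -3, 0]
R5 ← R5 − R2: [0, 0, -2, 1, 0]
R4 ← R4 + (3)·R3: [0, 0, 0, 0, 0]
R5 ← R5 − R3: [0, 0, 0, 0, 0]
Echelon form has 3 nonzero rows, so rank(M) = 3.
The column space has dimension equal to the rank: 3.

3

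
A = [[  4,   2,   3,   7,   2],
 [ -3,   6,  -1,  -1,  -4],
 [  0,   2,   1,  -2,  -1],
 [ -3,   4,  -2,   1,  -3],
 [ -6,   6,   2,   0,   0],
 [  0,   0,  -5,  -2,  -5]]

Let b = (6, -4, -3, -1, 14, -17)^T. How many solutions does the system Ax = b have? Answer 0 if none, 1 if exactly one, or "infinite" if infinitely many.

infinite

Row reduce the augmented matrix [A | b].
R2 ← R2 + (3/4)·R1: [0, 15/2, 5/4, 17/4, -5/2, 1/2]
R4 ← R4 + (3/4)·R1: [0, 11/2, 1/4, 25/4, -3/2, 7/2]
R5 ← R5 + (3/2)·R1: [0, 9, 13/2, 21/2, 3, 23]
R3 ← R3 − (4/15)·R2: [0, 0, 2/3, -47/15, -1/3, -47/15]
R4 ← R4 − (11/15)·R2: [0, 0, -2/3, 47/15, 1/3, 47/15]
R5 ← R5 − (6/5)·R2: [0, 0, 5, 27/5, 6, 112/5]
R4 ← R4 + R3: [0, 0, 0, 0, 0, 0]
R5 ← R5 − (15/2)·R3: [0, 0, 0, 289/10, 17/2, 459/10]
R6 ← R6 + (15/2)·R3: [0, 0, 0, -51/2, -15/2, -81/2]
Swap R4 ↔ R5
R6 ← R6 + (15/17)·R4: [0, 0, 0, 0, 0, 0]
The echelon form has 4 nonzero rows, and every pivot lies in the first 5 columns, so rank(A) = rank([A|b]) = 4.
The system is consistent.
rank = 4 < 5 unknowns, so there are infinitely many solutions.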